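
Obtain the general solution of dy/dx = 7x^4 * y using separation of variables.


Separate variables: dy/y = 7x^4 dx.
Integrate: ln|y| = (7/5)x^5 + C₀.
Exponentiate: y = Ce^((7/5)x^5).


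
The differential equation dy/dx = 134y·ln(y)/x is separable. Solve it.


Separate: dy/[y ln(y)] = 134 dx/x.
Substitute u = ln(y): du/u = 134 dx/x.
Integrate: ln|ln(y)| = 134ln|x| + C₀, hence ln(y) = C·x^134.


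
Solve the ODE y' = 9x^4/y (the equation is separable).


Separate variables: y dy = 9x^4 dx.
Integrate both sides: y²/2 = (9/5)x^5 + C₀.
Multiply by 2: y² = (18/5)x^5 + C.


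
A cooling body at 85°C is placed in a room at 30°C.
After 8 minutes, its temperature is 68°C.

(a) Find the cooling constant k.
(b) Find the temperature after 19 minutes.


Newton's law: T(t) = T_a + (T₀ - T_a)e^(-kt).
(a) Use T(8) = 68: (68 - 30)/(85 - 30) = e^(-k·8), so k = -ln(0.691)/8 ≈ 0.0462.
(b) Apply k to t = 19: T(19) = 30 + (55)e^(-0.878) ≈ 52.9°C.


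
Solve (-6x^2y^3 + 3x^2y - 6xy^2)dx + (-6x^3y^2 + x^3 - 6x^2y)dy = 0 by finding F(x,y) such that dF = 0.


Check exactness: ∂M/∂y = -18x^2y^2 + 3x^2 - 12xy and ∂N/∂x = -18x^2y^2 + 3x^2 - 12xy; equal, so the equation is exact.
Integrate M with respect to x (treating y as constant): ∫M dx = -2x^3y^3 + x^3y - 3x^2y^2 + h(y).
Differentiate w.r.t. y and set equal to N: all terms match, so h'(y) = 0 and h is a constant absorbed into C.
General solution: -2x^3y^3 + x^3y - 3x^2y^2 = C.


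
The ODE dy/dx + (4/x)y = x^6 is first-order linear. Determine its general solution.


P(x) = 4/x ⇒ μ = x^4.
(x^4 y)' = x^10 ⇒ x^4 y = x^11/(11) + C.
Solve for y: y = (1/11)x^7 + C/x^4.


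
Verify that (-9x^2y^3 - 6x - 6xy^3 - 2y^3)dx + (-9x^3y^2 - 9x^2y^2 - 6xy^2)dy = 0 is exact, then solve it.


Check exactness: ∂M/∂y = -27x^2y^2 - 18xy^2 - 6y^2 and ∂N/∂x = -27x^2y^2 - 18xy^2 - 6y^2; equal, so the equation is exact.
Integrate M with respect to x (treating y as constant): ∫M dx = -3x^3y^3 - 3x^2 - 3x^2y^3 - 2xy^3 + h(y).
Differentiate w.r.t. y and set equal to N: all terms match, so h'(y) = 0 and h is a constant absorbed into C.
General solution: -3x^3y^3 - 3x^2 - 3x^2y^3 - 2xy^3 = C.


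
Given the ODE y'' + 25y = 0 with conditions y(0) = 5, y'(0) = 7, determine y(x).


Characteristic roots of r² + 25 = 0 are ±5i, so y = C₁cos(5x) + C₂sin(5x).
Apply y(0) = 5: C₁ = 5. Differentiate and apply y'(0) = 7: 5·C₂ = 7, so C₂ = 7/5.
Particular solution: y = 5cos(5x) + (7/5)sin(5x).


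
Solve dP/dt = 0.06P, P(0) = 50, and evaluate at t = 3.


The ODE dP/dt = 0.06P has solution P(t) = P(0)e^(0.06t).
Substitute P(0) = 50 and t = 3: P(3) = 50 e^(0.18) ≈ 60.


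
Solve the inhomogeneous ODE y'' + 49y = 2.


Homogeneous part: r² + 49 = 0 ⇒ r = ±7i, so y_h = C₁cos(7x) + C₂sin(7x).
Try constant y_p = A; plug in: 49A = 2 ⇒ A = 2/49.
General solution: y = C₁cos(7x) + C₂sin(7x) + 2/49.


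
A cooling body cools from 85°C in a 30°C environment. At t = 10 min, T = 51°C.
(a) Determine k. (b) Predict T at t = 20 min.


Newton's law: T(t) = T_a + (T₀ - T_a)e^(-kt).
(a) Use T(10) = 51: (51 - 30)/(85 - 30) = e^(-k·10), so k = -ln(0.382)/10 ≈ 0.0963.
(b) Apply k to t = 20: T(20) = 30 + (55)e^(-1.926) ≈ 38.0°C.


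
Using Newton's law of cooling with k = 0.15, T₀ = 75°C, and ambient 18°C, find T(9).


Newton's law: dT/dt = -k(T - T_a) has solution T(t) = T_a + (T₀ - T_a)e^(-kt).
Plug in T_a = 18, T₀ = 75, k = 0.15, t = 9: T(9) = 18 + (57)e^(-1.35) ≈ 32.8°C.


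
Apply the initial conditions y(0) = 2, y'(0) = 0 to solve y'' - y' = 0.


Characteristic roots of r² - r = 0 are 0, 1.
General solution y = c₁ + c₂ e^(x).
Apply y(0) = 2: c₁ + c₂ = 2. Apply y'(0) = 0: 0 c₁ + 1 c₂ = 0.
Solve: c₁ = 2, c₂ = 0.
Particular solution: y = 2 + 0e^(x).


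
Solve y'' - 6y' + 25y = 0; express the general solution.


Characteristic equation: r² - 6r + 25 = 0.
Discriminant is negative; roots r = 3 ± 4i (complex conjugate pair).
General solution uses e^(α x)(C₁ cos(β x) + C₂ sin(β x)): y = e^(3x)(C₁cos(4x) + C₂sin(4x)).


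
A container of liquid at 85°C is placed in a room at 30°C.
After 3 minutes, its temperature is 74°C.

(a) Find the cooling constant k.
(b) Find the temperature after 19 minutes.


Newton's law: T(t) = T_a + (T₀ - T_a)e^(-kt).
(a) Use T(3) = 74: (74 - 30)/(85 - 30) = e^(-k·3), so k = -ln(0.800)/3 ≈ 0.0744.
(b) Apply k to t = 19: T(19) = 30 + (55)e^(-1.413) ≈ 43.4°C.


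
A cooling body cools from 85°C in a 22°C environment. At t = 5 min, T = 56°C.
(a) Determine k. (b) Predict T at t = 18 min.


Newton's law: T(t) = T_a + (T₀ - T_a)e^(-kt).
(a) Use T(5) = 56: (56 - 22)/(85 - 22) = e^(-k·5), so k = -ln(0.540)/5 ≈ 0.1234.
(b) Apply k to t = 18: T(18) = 22 + (63)e^(-2.220) ≈ 28.8°C.


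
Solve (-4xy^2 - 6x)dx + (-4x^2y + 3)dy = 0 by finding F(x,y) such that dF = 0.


Check exactness: ∂M/∂y = -8xy and ∂N/∂x = -8xy; equal, so the equation is exact.
Integrate M with respect to x (treating y as constant): ∫M dx = -2x^2y^2 - 3x^2 + h(y).
Differentiate w.r.t. y and set equal to N: the x-dependent terms already match, leaving h'(y) = 3. Integrate: h(y) = 3y.
So F(x,y) = -2x^2y^2 + 3y - 3x^2.
General solution: -2x^2y^2 + 3y - 3x^2 = C.


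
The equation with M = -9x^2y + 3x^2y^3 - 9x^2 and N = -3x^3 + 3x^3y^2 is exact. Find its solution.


Check exactness: ∂M/∂y = -9x^2 + 9x^2y^2 and ∂N/∂x = -9x^2 + 9x^2y^2; equal, so the equation is exact.
Integrate M with respect to x (treating y as constant): ∫M dx = -3x^3y + x^3y^3 - 3x^3 + h(y).
Differentiate w.r.t. y and set equal to N: all terms match, so h'(y) = 0 and h is a constant absorbed into C.
General solution: -3x^3y + x^3y^3 - 3x^3 = C.


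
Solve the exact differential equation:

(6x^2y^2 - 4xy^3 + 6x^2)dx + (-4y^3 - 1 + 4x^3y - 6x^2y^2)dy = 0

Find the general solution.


Check exactness: ∂M/∂y = 12x^2y - 12xy^2 and ∂N/∂x = 12x^2y - 12xy^2; equal, so the equation is exact.
Integrate M with respect to x (treating y as constant): ∫M dx = 2x^3y^2 - 2x^2y^3 + 2x^3 + h(y).
Differentiate w.r.t. y and set equal to N: the x-dependent terms already match, leaving h'(y) = -4y^3 - 1. Integrate: h(y) = -y^4 - y.
So F(x,y) = -y^4 - y + 2x^3y^2 - 2x^2y^3 + 2x^3.
General solution: -y^4 - y + 2x^3y^2 - 2x^2y^3 + 2x^3 = C.


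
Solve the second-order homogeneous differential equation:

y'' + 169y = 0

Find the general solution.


Characteristic equation: r² + 169 = 0.
Discriminant is negative; roots r = 0 ± 13i (complex conjugate pair).
General solution uses e^(α x)(C₁ cos(β x) + C₂ sin(β x)): y = C₁cos(13x) + C₂sin(13x).


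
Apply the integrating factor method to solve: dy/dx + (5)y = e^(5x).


P(x) = 5 ⇒ μ = e^(5x).
(μ y)' = e^(10x) ⇒ μ y = (1/10)e^(10x) + C.
Divide by μ: y = (1/10)e^(5x) + Ce^(-5x).


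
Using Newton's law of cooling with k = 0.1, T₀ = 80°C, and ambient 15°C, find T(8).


Newton's law: dT/dt = -k(T - T_a) has solution T(t) = T_a + (T₀ - T_a)e^(-kt).
Plug in T_a = 15, T₀ = 80, k = 0.1, t = 8: T(8) = 15 + (65)e^(-0.80) ≈ 44.2°C.


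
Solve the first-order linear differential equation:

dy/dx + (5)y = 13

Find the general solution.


P(x) = 5, Q(x) = 13; integrating factor μ = e^(5x).
(μ y)' = 13e^(5x) ⇒ μ y = (13/5)e^(5x) + C.
Divide by μ: y = 13/5 + Ce^(-5x).


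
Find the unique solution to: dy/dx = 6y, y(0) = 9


General solution of y' = 6y is y = Ce^(6x).
Apply y(0) = 9: C = 9.
Particular solution: y = 9e^(6x).


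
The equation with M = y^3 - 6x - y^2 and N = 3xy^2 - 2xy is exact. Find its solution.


Check exactness: ∂M/∂y = 3y^2 - 2y and ∂N/∂x = 3y^2 - 2y; equal, so the equation is exact.
Integrate M with respect to x (treating y as constant): ∫M dx = xy^3 - 3x^2 - xy^2 + h(y).
Differentiate w.r.t. y and set equal to N: all terms match, so h'(y) = 0 and h is a constant absorbed into C.
General solution: xy^3 - 3x^2 - xy^2 = C.


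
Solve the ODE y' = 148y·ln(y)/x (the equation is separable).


Separate: dy/[y ln(y)] = 148 dx/x.
Substitute u = ln(y): du/u = 148 dx/x.
Integrate: ln|ln(y)| = 148ln|x| + C₀, hence ln(y) = C·x^148.


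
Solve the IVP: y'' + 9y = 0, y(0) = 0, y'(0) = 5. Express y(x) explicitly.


Characteristic roots of r² + 9 = 0 are ±3i, so y = C₁cos(3x) + C₂sin(3x).
Apply y(0) = 0: C₁ = 0. Differentiate and apply y'(0) = 5: 3·C₂ = 5, so C₂ = 5/3.
Particular solution: y = (5/3)sin(3x).


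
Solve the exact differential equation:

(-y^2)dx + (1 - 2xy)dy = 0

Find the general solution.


Check exactness: ∂M/∂y = -2y and ∂N/∂x = -2y; equal, so the equation is exact.
Integrate M with respect to x (treating y as constant): ∫M dx = -xy^2 + h(y).
Differentiate w.r.t. y and set equal to N: the x-dependent terms already match, leaving h'(y) = 1. Integrate: h(y) = y.
So F(x,y) = y - xy^2.
General solution: y - xy^2 = C.


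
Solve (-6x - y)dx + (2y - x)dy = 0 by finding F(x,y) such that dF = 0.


Check exactness: ∂M/∂y = -1 and ∂N/∂x = -1; equal, so the equation is exact.
Integrate M with respect to x (treating y as constant): ∫M dx = -3x^2 - xy + h(y).
Differentiate w.r.t. y and set equal to N: the x-dependent terms already match, leaving h'(y) = 2y. Integrate: h(y) = y^2.
So F(x,y) = -3x^2 + y^2 - xy.
General solution: -3x^2 + y^2 - xy = C.


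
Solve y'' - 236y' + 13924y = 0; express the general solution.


Characteristic equation: r² - 236r + 13924 = 0, i.e. (r - 118)² = 0.
Repeated root r = 118; include an x factor for the second linearly independent solution.
General solution: y = (C₁ + C₂x)e^(118x).


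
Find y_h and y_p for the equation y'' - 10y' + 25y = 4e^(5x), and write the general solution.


Characteristic polynomial (r - 5)² = 0; repeated root r = 5.
y_h = (C₁ + C₂x)e^(5x). Forcing matches the repeated root (resonance), so try y_p = Ax² e^(5x).
Substitute and solve for A: 2A = 4, so A = 2.
General solution: y = (C₁ + C₂x + 2x²)e^(5x).


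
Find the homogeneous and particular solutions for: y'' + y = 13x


Homogeneous: r² + 1 = 0 ⇒ r = ±1i, y_h = C₁cos(x) + C₂sin(x).
Polynomial forcing; try y_p = Ax + B. Then y_p'' + 1 y_p = 1(Ax + B) = 13x, so B = 0 and A = 13.
General solution: y = C₁cos(x) + C₂sin(x) + 13x.


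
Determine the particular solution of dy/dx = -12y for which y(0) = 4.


General solution of y' = -12y is y = Ce^(-12x).
Apply y(0) = 4: C = 4.
Particular solution: y = 4e^(-12x).


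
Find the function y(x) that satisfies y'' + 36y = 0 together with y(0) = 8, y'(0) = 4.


Characteristic roots of r² + 36 = 0 are ±6i, so y = C₁cos(6x) + C₂sin(6x).
Apply y(0) = 8: C₁ = 8. Differentiate and apply y'(0) = 4: 6·C₂ = 4, so C₂ = 2/3.
Particular solution: y = 8cos(6x) + (2/3)sin(6x).


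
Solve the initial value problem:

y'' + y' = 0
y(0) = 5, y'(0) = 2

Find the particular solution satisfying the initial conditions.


Characteristic roots of r² + r = 0 are 0, -1.
General solution y = c₁ + c₂ e^(-x).
Apply y(0) = 5: c₁ + c₂ = 5. Apply y'(0) = 2: 0 c₁ - 1 c₂ = 2.
Solve: c₁ = 7, c₂ = -2.
Particular solution: y = 7 - 2e^(-x).


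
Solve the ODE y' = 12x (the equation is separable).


Integrate both sides with respect to x: y = ∫ 12x dx = 6x^2 + C.


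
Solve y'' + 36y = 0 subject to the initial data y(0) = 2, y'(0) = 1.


Characteristic roots of r² + 36 = 0 are ±6i, so y = C₁cos(6x) + C₂sin(6x).
Apply y(0) = 2: C₁ = 2. Differentiate and apply y'(0) = 1: 6·C₂ = 1, so C₂ = 1/6.
Particular solution: y = 2cos(6x) + (1/6)sin(6x).


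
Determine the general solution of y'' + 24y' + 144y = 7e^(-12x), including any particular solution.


Characteristic polynomial (r + 12)² = 0; repeated root r = -12.
y_h = (C₁ + C₂x)e^(-12x). Forcing matches the repeated root (resonance), so try y_p = Ax² e^(-12x).
Substitute and solve for A: 2A = 7, so A = 7/2.
General solution: y = (C₁ + C₂x + (7/2)x²)e^(-12x).


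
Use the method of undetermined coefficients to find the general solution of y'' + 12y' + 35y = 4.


Characteristic roots of r² + 12r + 35 = 0 are -7, -5.
y_h = C₁e^(-7x) + C₂e^(-5x).
Constant forcing; try y_p = A. Then 35A = 4 ⇒ A = 4/35.
General solution: y = C₁e^(-7x) + C₂e^(-5x) + 4/35.


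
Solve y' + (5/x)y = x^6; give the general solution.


P(x) = 5/x ⇒ μ = x^5.
(x^5 y)' = x^11 ⇒ x^5 y = x^12/(12) + C.
Solve for y: y = (1/12)x^7 + C/x^5.


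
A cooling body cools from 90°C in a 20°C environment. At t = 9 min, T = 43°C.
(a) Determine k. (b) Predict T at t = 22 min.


Newton's law: T(t) = T_a + (T₀ - T_a)e^(-kt).
(a) Use T(9) = 43: (43 - 20)/(90 - 20) = e^(-k·9), so k = -ln(0.329)/9 ≈ 0.1237.
(b) Apply k to t = 22: T(22) = 20 + (70)e^(-2.721) ≈ 24.6°C.


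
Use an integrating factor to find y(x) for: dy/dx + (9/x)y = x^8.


P(x) = 9/x ⇒ μ = x^9.
(x^9 y)' = x^9·x^8 = x^17.
Integrate: x^9 y = x^18/(18) + C.
Solve for y: y = (1/18)x^9 + C/x^9.


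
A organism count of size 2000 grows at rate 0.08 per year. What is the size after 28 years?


The ODE dP/dt = 0.08P has solution P(t) = P(0)e^(0.08t).
Substitute P(0) = 2000 and t = 28: P(28) = 2000 e^(2.24) ≈ 18787.


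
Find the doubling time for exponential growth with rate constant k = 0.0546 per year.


Exponential growth: P(t) = P₀ e^(0.0546t). Set P(t)/P₀ = 2: e^(0.0546t) = 2.
Solve: t = ln(2)/0.0546 ≈ 12.70 years.


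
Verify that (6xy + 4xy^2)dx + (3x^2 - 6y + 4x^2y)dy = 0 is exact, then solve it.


Check exactness: ∂M/∂y = 6x + 8xy and ∂N/∂x = 6x + 8xy; equal, so the equation is exact.
Integrate M with respect to x (treating y as constant): ∫M dx = 3x^2y + 2x^2y^2 + h(y).
Differentiate w.r.t. y and set equal to N: the x-dependent terms already match, leaving h'(y) = -6y. Integrate: h(y) = -3y^2.
So F(x,y) = 3x^2y - 3y^2 + 2x^2y^2.
General solution: 3x^2y - 3y^2 + 2x^2y^2 = C.


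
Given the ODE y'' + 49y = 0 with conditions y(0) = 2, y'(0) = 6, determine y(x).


Characteristic roots of r² + 49 = 0 are ±7i, so y = C₁cos(7x) + C₂sin(7x).
Apply y(0) = 2: C₁ = 2. Differentiate and apply y'(0) = 6: 7·C₂ = 6, so C₂ = 6/7.
Particular solution: y = 2cos(7x) + (6/7)sin(7x).


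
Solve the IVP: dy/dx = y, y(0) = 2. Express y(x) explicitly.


General solution of y' = y is y = Ce^(x).
Apply y(0) = 2: C = 2.
Particular solution: y = 2e^(x).


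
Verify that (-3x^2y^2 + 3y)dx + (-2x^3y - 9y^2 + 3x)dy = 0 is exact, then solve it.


Check exactness: ∂M/∂y = -6x^2y + 3 and ∂N/∂x = -6x^2y + 3; equal, so the equation is exact.
Integrate M with respect to x (treating y as constant): ∫M dx = -x^3y^2 + 3xy + h(y).
Differentiate w.r.t. y and set equal to N: the x-dependent terms already match, leaving h'(y) = -9y^2. Integrate: h(y) = -3y^3.
So F(x,y) = -x^3y^2 - 3y^3 + 3xy.
General solution: -x^3y^2 - 3y^3 + 3xy = C.


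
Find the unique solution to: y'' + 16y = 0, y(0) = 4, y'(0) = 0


Characteristic roots of r² + 16 = 0 are ±4i, so y = C₁cos(4x) + C₂sin(4x).
Apply y(0) = 4: C₁ = 4. Differentiate and apply y'(0) = 0: 4·C₂ = 0, so C₂ = 0.
Particular solution: y = 4cos(4x).


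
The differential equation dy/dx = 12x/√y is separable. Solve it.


Separate: √y dy = 12x dx.
Integrate: (2/3)y^(3/2) = 6x² + C.


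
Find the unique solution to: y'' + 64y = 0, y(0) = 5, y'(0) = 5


Characteristic roots of r² + 64 = 0 are ±8i, so y = C₁cos(8x) + C₂sin(8x).
Apply y(0) = 5: C₁ = 5. Differentiate and apply y'(0) = 5: 8·C₂ = 5, so C₂ = 5/8.
Particular solution: y = 5cos(8x) + (5/8)sin(8x).


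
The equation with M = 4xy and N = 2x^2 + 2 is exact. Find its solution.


Check exactness: ∂M/∂y = 4x and ∂N/∂x = 4x; equal, so the equation is exact.
Integrate M with respect to x (treating y as constant): ∫M dx = 2x^2y + h(y).
Differentiate w.r.t. y and set equal to N: the x-dependent terms already match, leaving h'(y) = 2. Integrate: h(y) = 2y.
So F(x,y) = 2x^2y + 2y.
General solution: 2x^2y + 2y = C.


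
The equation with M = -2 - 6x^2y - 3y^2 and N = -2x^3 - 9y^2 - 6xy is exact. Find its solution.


Check exactness: ∂M/∂y = -6x^2 - 6y and ∂N/∂x = -6x^2 - 6y; equal, so the equation is exact.
Integrate M with respect to x (treating y as constant): ∫M dx = -2x - 2x^3y - 3xy^2 + h(y).
Differentiate w.r.t. y and set equal to N: the x-dependent terms already match, leaving h'(y) = -9y^2. Integrate: h(y) = -3y^3.
So F(x,y) = -2x - 2x^3y - 3y^3 - 3xy^2.
General solution: -2x - 2x^3y - 3y^3 - 3xy^2 = C.


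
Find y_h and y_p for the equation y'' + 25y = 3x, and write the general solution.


Homogeneous: r² + 25 = 0 ⇒ r = ±5i, y_h = C₁cos(5x) + C₂sin(5x).
Polynomial forcing; try y_p = Ax + B. Then y_p'' + 25 y_p = 25(Ax + B) = 3x, so B = 0 and A = 3/25.
General solution: y = C₁cos(5x) + C₂sin(5x) + (3/25)x.


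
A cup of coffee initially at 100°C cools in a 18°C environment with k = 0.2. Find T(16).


Newton's law: dT/dt = -k(T - T_a) has solution T(t) = T_a + (T₀ - T_a)e^(-kt).
Plug in T_a = 18, T₀ = 100, k = 0.2, t = 16: T(16) = 18 + (82)e^(-3.20) ≈ 21.3°C.


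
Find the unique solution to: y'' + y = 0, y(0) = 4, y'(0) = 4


Characteristic roots of r² + 1 = 0 are ±1i, so y = C₁cos(x) + C₂sin(x).
Apply y(0) = 4: C₁ = 4. Differentiate and apply y'(0) = 4: 1·C₂ = 4, so C₂ = 4.
Particular solution: y = 4cos(x) + 4sin(x).


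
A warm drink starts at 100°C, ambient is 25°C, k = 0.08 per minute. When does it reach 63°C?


From T(t) = T_a + (T₀ - T_a)e^(-kt), set T(t) = 63:
(63 - 25) / (100 - 25) = e^(-0.08t), so t = -ln(0.507)/0.08 ≈ 8.5 minutes.


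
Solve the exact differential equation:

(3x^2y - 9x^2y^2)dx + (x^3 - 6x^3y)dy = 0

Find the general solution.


Check exactness: ∂M/∂y = 3x^2 - 18x^2y and ∂N/∂x = 3x^2 - 18x^2y; equal, so the equation is exact.
Integrate M with respect to x (treating y as constant): ∫M dx = x^3y - 3x^3y^2 + h(y).
Differentiate w.r.t. y and set equal to N: all terms match, so h'(y) = 0 and h is a constant absorbed into C.
General solution: x^3y - 3x^3y^2 = C.


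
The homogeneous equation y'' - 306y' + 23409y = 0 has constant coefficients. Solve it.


Characteristic equation: r² - 306r + 23409 = 0, i.e. (r - 153)² = 0.
Repeated root r = 153; include an x factor for the second linearly independent solution.
General solution: y = (C₁ + C₂x)e^(153x).


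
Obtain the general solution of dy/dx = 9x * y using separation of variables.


Separate variables: dy/y = 9x dx.
Integrate: ln|y| = (9/2)x^2 + C₀.
Exponentiate: y = Ce^((9/2)x^2).


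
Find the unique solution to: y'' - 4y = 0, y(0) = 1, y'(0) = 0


Characteristic roots of r² - 4 = 0 are -2, 2.
General solution y = c₁ e^(-2x) + c₂ e^(2x).
Apply y(0) = 1: c₁ + c₂ = 1. Apply y'(0) = 0: -2 c₁ + 2 c₂ = 0.
Solve: c₁ = 1/2, c₂ = 1/2.
Particular solution: y = (1/2)e^(-2x) + (1/2)e^(2x).


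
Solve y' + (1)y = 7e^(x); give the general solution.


P(x) = 1 ⇒ μ = e^(x).
(μ y)' = 7e^(2x) ⇒ μ y = (7/2)e^(2x) + C.
Divide by μ: y = (7/2)e^(x) + Ce^(-x).


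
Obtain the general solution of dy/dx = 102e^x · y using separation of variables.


Separate variables: dy/y = 102e^x dx.
Integrate: ln|y| = 102e^x + C₀.
Exponentiate: y = Ce^(102e^x).


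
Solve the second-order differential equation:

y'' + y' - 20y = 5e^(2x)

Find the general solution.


Characteristic roots of r² + r - 20 = 0 are -5, 4.
y_h = C₁e^(-5x) + C₂e^(4x).
Forcing exponent 2 is not a characteristic root; try y_p = Ae^(2x).
Substitute: A·(4 + (1)·2 + (-20)) = A·-14 = 5, so A = -5/14.
General solution: y = C₁e^(-5x) + C₂e^(4x) - (5/14)e^(2x).


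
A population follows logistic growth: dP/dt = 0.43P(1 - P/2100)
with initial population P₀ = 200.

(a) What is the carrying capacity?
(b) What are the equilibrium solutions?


Logistic ODE dP/dt = 0.43P(1 - P/2100) has equilibria where dP/dt = 0, i.e. P = 0 or P = 2100.
The coefficient (1 - P/K) = 0 when P = K, identifying K = 2100 as the carrying capacity.
(a) K = 2100; (b) equilibria P = 0 and P = 2100.


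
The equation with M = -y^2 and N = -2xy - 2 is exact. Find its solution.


Check exactness: ∂M/∂y = -2y and ∂N/∂x = -2y; equal, so the equation is exact.
Integrate M with respect to x (treating y as constant): ∫M dx = -xy^2 + h(y).
Differentiate w.r.t. y and set equal to N: the x-dependent terms already match, leaving h'(y) = -2. Integrate: h(y) = -2y.
So F(x,y) = -xy^2 - 2y.
General solution: -xy^2 - 2y = C.


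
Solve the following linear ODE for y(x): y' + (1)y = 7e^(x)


P(x) = 1 ⇒ μ = e^(x).
(μ y)' = 7e^(2x) ⇒ μ y = (7/2)e^(2x) + C.
Divide by μ: y = (7/2)e^(x) + Ce^(-x).


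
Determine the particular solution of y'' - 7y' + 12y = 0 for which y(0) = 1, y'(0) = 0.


Characteristic roots of r² - 7r + 12 = 0 are 3, 4.
General solution y = c₁ e^(3x) + c₂ e^(4x).
Apply y(0) = 1: c₁ + c₂ = 1. Apply y'(0) = 0: 3 c₁ + 4 c₂ = 0.
Solve: c₁ = 4, c₂ = -3.
Particular solution: y = 4e^(3x) - 3e^(4x).


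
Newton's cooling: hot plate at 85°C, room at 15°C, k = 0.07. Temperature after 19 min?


Newton's law: dT/dt = -k(T - T_a) has solution T(t) = T_a + (T₀ - T_a)e^(-kt).
Plug in T_a = 15, T₀ = 85, k = 0.07, t = 19: T(19) = 15 + (70)e^(-1.33) ≈ 33.5°C.


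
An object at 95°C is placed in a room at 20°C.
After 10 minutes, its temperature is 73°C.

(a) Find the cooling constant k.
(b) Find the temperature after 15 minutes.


Newton's law: T(t) = T_a + (T₀ - T_a)e^(-kt).
(a) Use T(10) = 73: (73 - 20)/(95 - 20) = e^(-k·10), so k = -ln(0.707)/10 ≈ 0.0347.
(b) Apply k to t = 15: T(15) = 20 + (75)e^(-0.521) ≈ 64.6°C.


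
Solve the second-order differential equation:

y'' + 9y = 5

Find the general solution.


Homogeneous part: r² + 9 = 0 ⇒ r = ±3i, so y_h = C₁cos(3x) + C₂sin(3x).
Try constant y_p = A; plug in: 9A = 5 ⇒ A = 5/9.
General solution: y = C₁cos(3x) + C₂sin(3x) + 5/9.


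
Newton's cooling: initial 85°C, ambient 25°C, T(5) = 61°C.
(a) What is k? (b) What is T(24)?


Newton's law: T(t) = T_a + (T₀ - T_a)e^(-kt).
(a) Use T(5) = 61: (61 - 25)/(85 - 25) = e^(-k·5), so k = -ln(0.600)/5 ≈ 0.1022.
(b) Apply k to t = 24: T(24) = 25 + (60)e^(-2.452) ≈ 30.2°C.


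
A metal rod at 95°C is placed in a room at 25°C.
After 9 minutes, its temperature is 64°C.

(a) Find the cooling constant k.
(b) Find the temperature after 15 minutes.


Newton's law: T(t) = T_a + (T₀ - T_a)e^(-kt).
(a) Use T(9) = 64: (64 - 25)/(95 - 25) = e^(-k·9), so k = -ln(0.557)/9 ≈ 0.0650.
(b) Apply k to t = 15: T(15) = 25 + (70)e^(-0.975) ≈ 51.4°C.


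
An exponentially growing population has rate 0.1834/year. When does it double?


Exponential growth: P(t) = P₀ e^(0.1834t). Set P(t)/P₀ = 2: e^(0.1834t) = 2.
Solve: t = ln(2)/0.1834 ≈ 3.78 years.


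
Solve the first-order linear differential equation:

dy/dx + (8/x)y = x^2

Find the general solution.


P(x) = 8/x ⇒ μ = x^8.
(x^8 y)' = x^10 ⇒ x^8 y = x^11/(11) + C.
Solve for y: y = (1/11)x^3 + C/x^8.


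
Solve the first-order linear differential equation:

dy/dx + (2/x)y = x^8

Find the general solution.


P(x) = 2/x ⇒ μ = x^2.
(x^2 y)' = x^2·x^8 = x^10.
Integrate: x^2 y = x^11/(11) + C.
Solve for y: y = (1/11)x^9 + C/x^2.


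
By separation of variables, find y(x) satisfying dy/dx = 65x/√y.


Separate: √y dy = 65x dx.
Integrate: (2/3)y^(3/2) = (65/2)x² + C.


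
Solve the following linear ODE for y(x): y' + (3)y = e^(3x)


P(x) = 3 ⇒ μ = e^(3x).
(μ y)' = e^(6x) ⇒ μ y = e^(6x)/6 + C.
Divide by μ: y = (1/6)e^(3x) + Ce^(-3x).


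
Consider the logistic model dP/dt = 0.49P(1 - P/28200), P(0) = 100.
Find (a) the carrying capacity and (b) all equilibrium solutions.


Logistic ODE dP/dt = 0.49P(1 - P/28200) has equilibria where dP/dt = 0, i.e. P = 0 or P = 28200.
The coefficient (1 - P/K) = 0 when P = K, identifying K = 28200 as the carrying capacity.
(a) K = 28200; (b) equilibria P = 0 and P = 28200.


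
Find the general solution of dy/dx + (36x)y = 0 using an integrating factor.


P(x) = 36x ⇒ μ = e^(18x²).
Q(x) = 0 so μ y is constant: y = Ce^(-18x²).


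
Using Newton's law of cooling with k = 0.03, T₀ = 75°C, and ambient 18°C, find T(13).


Newton's law: dT/dt = -k(T - T_a) has solution T(t) = T_a + (T₀ - T_a)e^(-kt).
Plug in T_a = 18, T₀ = 75, k = 0.03, t = 13: T(13) = 18 + (57)e^(-0.39) ≈ 56.6°C.


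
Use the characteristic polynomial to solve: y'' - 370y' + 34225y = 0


Characteristic equation: r² - 370r + 34225 = 0, i.e. (r - 185)² = 0.
Repeated root r = 185; include an x factor for the second linearly independent solution.
General solution: y = (C₁ + C₂x)e^(185x).


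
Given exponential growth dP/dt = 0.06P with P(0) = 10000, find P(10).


The ODE dP/dt = 0.06P has solution P(t) = P(0)e^(0.06t).
Substitute P(0) = 10000 and t = 10: P(10) = 10000 e^(0.60) ≈ 18221.


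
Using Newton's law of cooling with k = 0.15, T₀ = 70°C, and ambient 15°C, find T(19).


Newton's law: dT/dt = -k(T - T_a) has solution T(t) = T_a + (T₀ - T_a)e^(-kt).
Plug in T_a = 15, T₀ = 70, k = 0.15, t = 19: T(19) = 15 + (55)e^(-2.85) ≈ 18.2°C.


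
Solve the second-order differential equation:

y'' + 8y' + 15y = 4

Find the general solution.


Characteristic roots of r² + 8r + 15 = 0 are -5, -3.
y_h = C₁e^(-5x) + C₂e^(-3x).
Constant forcing; try y_p = A. Then 15A = 4 ⇒ A = 4/15.
General solution: y = C₁e^(-5x) + C₂e^(-3x) + 4/15.


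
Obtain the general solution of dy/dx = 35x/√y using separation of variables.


Separate: √y dy = 35x dx.
Integrate: (2/3)y^(3/2) = (35/2)x² + C.


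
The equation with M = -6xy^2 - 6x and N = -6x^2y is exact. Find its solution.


Check exactness: ∂M/∂y = -12xy and ∂N/∂x = -12xy; equal, so the equation is exact.
Integrate M with respect to x (treating y as constant): ∫M dx = -3x^2y^2 - 3x^2 + h(y).
Differentiate w.r.t. y and set equal to N: all terms match, so h'(y) = 0 and h is a constant absorbed into C.
General solution: -3x^2y^2 - 3x^2 = C.


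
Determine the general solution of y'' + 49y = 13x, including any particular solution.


Homogeneous: r² + 49 = 0 ⇒ r = ±7i, y_h = C₁cos(7x) + C₂sin(7x).
Polynomial forcing; try y_p = Ax + B. Then y_p'' + 49 y_p = 49(Ax + B) = 13x, so B = 0 and A = 13/49.
General solution: y = C₁cos(7x) + C₂sin(7x) + (13/49)x.


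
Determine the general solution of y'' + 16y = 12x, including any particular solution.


Homogeneous: r² + 16 = 0 ⇒ r = ±4i, y_h = C₁cos(4x) + C₂sin(4x).
Polynomial forcing; try y_p = Ax + B. Then y_p'' + 16 y_p = 16(Ax + B) = 12x, so B = 0 and A = 3/4.
General solution: y = C₁cos(4x) + C₂sin(4x) + (3/4)x.


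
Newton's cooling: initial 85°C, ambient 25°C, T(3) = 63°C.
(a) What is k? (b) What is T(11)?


Newton's law: T(t) = T_a + (T₀ - T_a)e^(-kt).
(a) Use T(3) = 63: (63 - 25)/(85 - 25) = e^(-k·3), so k = -ln(0.633)/3 ≈ 0.1523.
(b) Apply k to t = 11: T(11) = 25 + (60)e^(-1.675) ≈ 36.2°C.


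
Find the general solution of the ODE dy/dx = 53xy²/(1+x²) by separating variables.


Separate: dy/y² = 53x/(1+x²) dx.
Integrate LHS: ∫ dy/y² = -1/y.
Integrate RHS via u = 1+x²: (53/2)ln(1+x²) + C.
Result: -1/y = (53/2)ln(1+x²) + C.


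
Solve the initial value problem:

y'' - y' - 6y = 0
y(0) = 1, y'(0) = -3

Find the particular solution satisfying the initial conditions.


Characteristic roots of r² - r - 6 = 0 are -2, 3.
General solution y = c₁ e^(-2x) + c₂ e^(3x).
Apply y(0) = 1: c₁ + c₂ = 1. Apply y'(0) = -3: -2 c₁ + 3 c₂ = -3.
Solve: c₁ = 6/5, c₂ = -1/5.
Particular solution: y = (6/5)e^(-2x) - (1/5)e^(3x).


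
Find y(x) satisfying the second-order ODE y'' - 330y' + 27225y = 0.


Characteristic equation: r² - 330r + 27225 = 0, i.e. (r - 165)² = 0.
Repeated root r = 165; include an x factor for the second linearly independent solution.
General solution: y = (C₁ + C₂x)e^(165x).


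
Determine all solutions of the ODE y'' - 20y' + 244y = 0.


Characteristic equation: r² - 20r + 244 = 0.
Discriminant is negative; roots r = 10 ± 12i (complex conjugate pair).
General solution uses e^(α x)(C₁ cos(β x) + C₂ sin(β x)): y = e^(10x)(C₁cos(12x) + C₂sin(12x)).


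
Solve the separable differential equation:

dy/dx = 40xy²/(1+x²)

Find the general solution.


Separate: dy/y² = 40x/(1+x²) dx.
Integrate LHS: ∫ dy/y² = -1/y.
Integrate RHS via u = 1+x²: 20ln(1+x²) + C.
Result: -1/y = 20ln(1+x²) + C.


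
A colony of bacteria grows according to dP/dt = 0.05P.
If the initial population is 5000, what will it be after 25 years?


The ODE dP/dt = 0.05P has solution P(t) = P(0)e^(0.05t).
Substitute P(0) = 5000 and t = 25: P(25) = 5000 e^(1.25) ≈ 17452.


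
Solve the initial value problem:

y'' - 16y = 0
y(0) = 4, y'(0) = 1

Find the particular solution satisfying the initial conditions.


Characteristic roots of r² - 16 = 0 are 4, -4.
General solution y = c₁ e^(4x) + c₂ e^(-4x).
Apply y(0) = 4: c₁ + c₂ = 4. Apply y'(0) = 1: 4 c₁ - 4 c₂ = 1.
Solve: c₁ = 17/8, c₂ = 15/8.
Particular solution: y = (17/8)e^(4x) + (15/8)e^(-4x).


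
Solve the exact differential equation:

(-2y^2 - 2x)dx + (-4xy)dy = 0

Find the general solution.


Check exactness: ∂M/∂y = -4y and ∂N/∂x = -4y; equal, so the equation is exact.
Integrate M with respect to x (treating y as constant): ∫M dx = -2xy^2 - x^2 + h(y).
Differentiate w.r.t. y and set equal to N: all terms match, so h'(y) = 0 and h is a constant absorbed into C.
General solution: -2xy^2 - x^2 = C.


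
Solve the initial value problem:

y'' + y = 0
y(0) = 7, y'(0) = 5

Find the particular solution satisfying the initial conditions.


Characteristic roots of r² + 1 = 0 are ±1i, so y = C₁cos(x) + C₂sin(x).
Apply y(0) = 7: C₁ = 7. Differentiate and apply y'(0) = 5: 1·C₂ = 5, so C₂ = 5.
Particular solution: y = 7cos(x) + 5sin(x).


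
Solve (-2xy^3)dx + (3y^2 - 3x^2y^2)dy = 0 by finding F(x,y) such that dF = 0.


Check exactness: ∂M/∂y = -6xy^2 and ∂N/∂x = -6xy^2; equal, so the equation is exact.
Integrate M with respect to x (treating y as constant): ∫M dx = -x^2y^3 + h(y).
Differentiate w.r.t. y and set equal to N: the x-dependent terms already match, leaving h'(y) = 3y^2. Integrate: h(y) = y^3.
So F(x,y) = y^3 - x^2y^3.
General solution: y^3 - x^2y^3 = C.


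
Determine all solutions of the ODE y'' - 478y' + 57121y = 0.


Characteristic equation: r² - 478r + 57121 = 0, i.e. (r - 239)² = 0.
Repeated root r = 239; include an x factor for the second linearly independent solution.
General solution: y = (C₁ + C₂x)e^(239x).


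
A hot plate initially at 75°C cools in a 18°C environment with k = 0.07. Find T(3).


Newton's law: dT/dt = -k(T - T_a) has solution T(t) = T_a + (T₀ - T_a)e^(-kt).
Plug in T_a = 18, T₀ = 75, k = 0.07, t = 3: T(3) = 18 + (57)e^(-0.21) ≈ 64.2°C.


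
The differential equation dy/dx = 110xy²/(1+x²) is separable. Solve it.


Separate: dy/y² = 110x/(1+x²) dx.
Integrate LHS: ∫ dy/y² = -1/y.
Integrate RHS via u = 1+x²: 55ln(1+x²) + C.
Result: -1/y = 55ln(1+x²) + C.


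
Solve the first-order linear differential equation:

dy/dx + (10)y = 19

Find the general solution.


P(x) = 10, Q(x) = 19; integrating factor μ = e^(10x).
(μ y)' = 19e^(10x) ⇒ μ y = (19/10)e^(10x) + C.
Divide by μ: y = 19/10 + Ce^(-10x).


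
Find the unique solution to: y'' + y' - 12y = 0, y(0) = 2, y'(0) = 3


Characteristic roots of r² + r - 12 = 0 are 3, -4.
General solution y = c₁ e^(3x) + c₂ e^(-4x).
Apply y(0) = 2: c₁ + c₂ = 2. Apply y'(0) = 3: 3 c₁ - 4 c₂ = 3.
Solve: c₁ = 11/7, c₂ = 3/7.
Particular solution: y = (11/7)e^(3x) + (3/7)e^(-4x).


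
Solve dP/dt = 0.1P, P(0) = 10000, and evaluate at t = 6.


The ODE dP/dt = 0.1P has solution P(t) = P(0)e^(0.1t).
Substitute P(0) = 10000 and t = 6: P(6) = 10000 e^(0.60) ≈ 18221.


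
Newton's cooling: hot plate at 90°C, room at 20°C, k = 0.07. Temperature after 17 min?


Newton's law: dT/dt = -k(T - T_a) has solution T(t) = T_a + (T₀ - T_a)e^(-kt).
Plug in T_a = 20, T₀ = 90, k = 0.07, t = 17: T(17) = 20 + (70)e^(-1.19) ≈ 41.3°C.


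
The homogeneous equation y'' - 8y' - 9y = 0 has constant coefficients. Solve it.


Characteristic equation: r² - 8r - 9 = 0.
Factor: (r + 1)(r - 9) = 0 ⇒ r = -1, 9 (distinct real).
General solution: y = C₁e^(-x) + C₂e^(9x).


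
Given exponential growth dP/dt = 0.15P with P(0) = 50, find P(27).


The ODE dP/dt = 0.15P has solution P(t) = P(0)e^(0.15t).
Substitute P(0) = 50 and t = 27: P(27) = 50 e^(4.05) ≈ 2870.


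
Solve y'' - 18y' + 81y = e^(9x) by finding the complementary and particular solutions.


Characteristic polynomial (r - 9)² = 0; repeated root r = 9.
y_h = (C₁ + C₂x)e^(9x). Forcing matches the repeated root (resonance), so try y_p = Ax² e^(9x).
Substitute and solve for A: 2A = 1, so A = 1/2.
General solution: y = (C₁ + C₂x + (1/2)x²)e^(9x).


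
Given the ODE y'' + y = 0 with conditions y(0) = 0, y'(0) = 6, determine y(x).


Characteristic roots of r² + 1 = 0 are ±1i, so y = C₁cos(x) + C₂sin(x).
Apply y(0) = 0: C₁ = 0. Differentiate and apply y'(0) = 6: 1·C₂ = 6, so C₂ = 6.
Particular solution: y = 6sin(x).


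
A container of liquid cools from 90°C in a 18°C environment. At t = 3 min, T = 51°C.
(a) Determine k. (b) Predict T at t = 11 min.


Newton's law: T(t) = T_a + (T₀ - T_a)e^(-kt).
(a) Use T(3) = 51: (51 - 18)/(90 - 18) = e^(-k·3), so k = -ln(0.458)/3 ≈ 0.2601.
(b) Apply k to t = 11: T(11) = 18 + (72)e^(-2.861) ≈ 22.1°C.


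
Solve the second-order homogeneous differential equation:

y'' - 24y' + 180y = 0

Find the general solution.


Characteristic equation: r² - 24r + 180 = 0.
Discriminant is negative; roots r = 12 ± 6i (complex conjugate pair).
General solution uses e^(α x)(C₁ cos(β x) + C₂ sin(β x)): y = e^(12x)(C₁cos(6x) + C₂sin(6x)).


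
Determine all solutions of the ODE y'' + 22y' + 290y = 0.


Characteristic equation: r² + 22r + 290 = 0.
Discriminant is negative; roots r = -11 ± 13i (complex conjugate pair).
General solution uses e^(α x)(C₁ cos(β x) + C₂ sin(β x)): y = e^(-11x)(C₁cos(13x) + C₂sin(13x)).


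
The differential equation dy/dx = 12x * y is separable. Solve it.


Separate variables: dy/y = 12x dx.
Integrate: ln|y| = 6x^2 + C₀.
Exponentiate: y = Ce^(6x^2).


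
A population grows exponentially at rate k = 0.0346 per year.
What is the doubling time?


Exponential growth: P(t) = P₀ e^(0.0346t). Set P(t)/P₀ = 2: e^(0.0346t) = 2.
Solve: t = ln(2)/0.0346 ≈ 20.03 years.


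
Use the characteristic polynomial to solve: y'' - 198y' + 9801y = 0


Characteristic equation: r² - 198r + 9801 = 0, i.e. (r - 99)² = 0.
Repeated root r = 99; include an x factor for the second linearly independent solution.
General solution: y = (C₁ + C₂x)e^(99x).


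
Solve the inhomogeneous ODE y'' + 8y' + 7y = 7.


Characteristic roots of r² + 8r + 7 = 0 are -7, -1.
y_h = C₁e^(-7x) + C₂e^(-x).
Constant forcing; try y_p = A. Then 7A = 7 ⇒ A = 1.
General solution: y = C₁e^(-7x) + C₂e^(-x) + 1.


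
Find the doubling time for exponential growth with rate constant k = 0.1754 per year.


Exponential growth: P(t) = P₀ e^(0.1754t). Set P(t)/P₀ = 2: e^(0.1754t) = 2.
Solve: t = ln(2)/0.1754 ≈ 3.95 years.


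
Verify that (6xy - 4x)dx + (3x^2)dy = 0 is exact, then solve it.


Check exactness: ∂M/∂y = 6x and ∂N/∂x = 6x; equal, so the equation is exact.
Integrate M with respect to x (treating y as constant): ∫M dx = 3x^2y - 2x^2 + h(y).
Differentiate w.r.t. y and set equal to N: all terms match, so h'(y) = 0 and h is a constant absorbed into C.
General solution: 3x^2y - 2x^2 = C.


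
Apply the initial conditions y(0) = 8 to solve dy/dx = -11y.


General solution of y' = -11y is y = Ce^(-11x).
Apply y(0) = 8: C = 8.
Particular solution: y = 8e^(-11x).


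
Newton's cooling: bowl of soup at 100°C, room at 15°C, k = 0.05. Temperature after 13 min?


Newton's law: dT/dt = -k(T - T_a) has solution T(t) = T_a + (T₀ - T_a)e^(-kt).
Plug in T_a = 15, T₀ = 100, k = 0.05, t = 13: T(13) = 15 + (85)e^(-0.65) ≈ 59.4°C.


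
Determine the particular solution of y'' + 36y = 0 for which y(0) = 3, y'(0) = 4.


Characteristic roots of r² + 36 = 0 are ±6i, so y = C₁cos(6x) + C₂sin(6x).
Apply y(0) = 3: C₁ = 3. Differentiate and apply y'(0) = 4: 6·C₂ = 4, so C₂ = 2/3.
Particular solution: y = 3cos(6x) + (2/3)sin(6x).


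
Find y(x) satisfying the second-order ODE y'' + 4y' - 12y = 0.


Characteristic equation: r² + 4r - 12 = 0.
Factor: (r + 6)(r - 2) = 0 ⇒ r = -6, 2 (distinct real).
General solution: y = C₁e^(-6x) + C₂e^(2x).


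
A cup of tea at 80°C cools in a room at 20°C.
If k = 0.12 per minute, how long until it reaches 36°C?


From T(t) = T_a + (T₀ - T_a)e^(-kt), set T(t) = 36:
(36 - 20) / (80 - 20) = e^(-0.12t), so t = -ln(0.267)/0.12 ≈ 11.0 minutes.


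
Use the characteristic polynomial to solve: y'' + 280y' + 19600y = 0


Characteristic equation: r² + 280r + 19600 = 0, i.e. (r + 140)² = 0.
Repeated root r = -140; include an x factor for the second linearly independent solution.
General solution: y = (C₁ + C₂x)e^(-140x).


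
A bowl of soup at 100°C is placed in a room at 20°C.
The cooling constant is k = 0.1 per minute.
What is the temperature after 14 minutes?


Newton's law: dT/dt = -k(T - T_a) has solution T(t) = T_a + (T₀ - T_a)e^(-kt).
Plug in T_a = 20, T₀ = 100, k = 0.1, t = 14: T(14) = 20 + (80)e^(-1.40) ≈ 39.7°C.


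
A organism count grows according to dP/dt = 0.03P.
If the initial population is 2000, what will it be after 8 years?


The ODE dP/dt = 0.03P has solution P(t) = P(0)e^(0.03t).
Substitute P(0) = 2000 and t = 8: P(8) = 2000 e^(0.24) ≈ 2542.


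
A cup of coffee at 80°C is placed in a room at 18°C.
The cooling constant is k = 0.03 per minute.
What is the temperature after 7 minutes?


Newton's law: dT/dt = -k(T - T_a) has solution T(t) = T_a + (T₀ - T_a)e^(-kt).
Plug in T_a = 18, T₀ = 80, k = 0.03, t = 7: T(7) = 18 + (62)e^(-0.21) ≈ 68.3°C.


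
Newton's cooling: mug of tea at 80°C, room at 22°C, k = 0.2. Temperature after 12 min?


Newton's law: dT/dt = -k(T - T_a) has solution T(t) = T_a + (T₀ - T_a)e^(-kt).
Plug in T_a = 22, T₀ = 80, k = 0.2, t = 12: T(12) = 22 + (58)e^(-2.40) ≈ 27.3°C.


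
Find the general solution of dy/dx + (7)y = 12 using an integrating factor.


P(x) = 7, Q(x) = 12; integrating factor μ = e^(7x).
(μ y)' = 12e^(7x) ⇒ μ y = (12/7)e^(7x) + C.
Divide by μ: y = 12/7 + Ce^(-7x).


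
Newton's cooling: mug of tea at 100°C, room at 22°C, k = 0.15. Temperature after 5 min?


Newton's law: dT/dt = -k(T - T_a) has solution T(t) = T_a + (T₀ - T_a)e^(-kt).
Plug in T_a = 22, T₀ = 100, k = 0.15, t = 5: T(5) = 22 + (78)e^(-0.75) ≈ 58.8°C.


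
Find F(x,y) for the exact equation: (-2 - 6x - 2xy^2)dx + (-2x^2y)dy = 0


Check exactness: ∂M/∂y = -4xy and ∂N/∂x = -4xy; equal, so the equation is exact.
Integrate M with respect to x (treating y as constant): ∫M dx = -2x - 3x^2 - x^2y^2 + h(y).
Differentiate w.r.t. y and set equal to N: all terms match, so h'(y) = 0 and h is a constant absorbed into C.
General solution: -2x - 3x^2 - x^2y^2 = C.


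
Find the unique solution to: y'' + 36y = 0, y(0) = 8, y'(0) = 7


Characteristic roots of r² + 36 = 0 are ±6i, so y = C₁cos(6x) + C₂sin(6x).
Apply y(0) = 8: C₁ = 8. Differentiate and apply y'(0) = 7: 6·C₂ = 7, so C₂ = 7/6.
Particular solution: y = 8cos(6x) + (7/6)sin(6x).
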